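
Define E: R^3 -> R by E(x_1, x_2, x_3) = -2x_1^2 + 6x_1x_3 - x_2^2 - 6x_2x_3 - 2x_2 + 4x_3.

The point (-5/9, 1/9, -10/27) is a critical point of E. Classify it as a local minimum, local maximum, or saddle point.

The Hessian is constant: H = [[-4, 0, 6], [0, -2, -6], [6, -6, 0]].
Leading principal minors: Δ₁ = -4, Δ₂ = 8, Δ₃ = 216.
The minors fit neither the all-positive nor the alternating-sign pattern, so H is indefinite: a saddle point.

saddle point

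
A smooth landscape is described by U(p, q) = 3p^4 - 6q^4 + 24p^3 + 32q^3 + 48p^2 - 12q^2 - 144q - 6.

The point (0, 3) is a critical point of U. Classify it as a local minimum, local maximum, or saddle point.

saddle point

The mixed partial ∂²U/∂p∂q is 0, so the Hessian at any point is diag(U_pp, U_qq) = diag(12(3p^2 + 12p + 8), 24(-3q^2 + 8q - 1)).
At (0, 3): H = diag(96, -96).
The eigenvalues have opposite signs, so H is indefinite: a saddle point.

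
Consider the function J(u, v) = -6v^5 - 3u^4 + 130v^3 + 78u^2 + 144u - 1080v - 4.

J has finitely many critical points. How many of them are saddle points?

6

J separates as a function of u plus a function of v, so ∇J=0 decouples.
∂J/∂u = -12(u - 4)(u + 1)(u + 3) = 0 at u ∈ {-3, -1, 4}; ∂J/∂v = -30(v - 3)(v - 2)(v + 2)(v + 3) = 0 at v ∈ {-3, -2, 2, 3}.
The Hessian is diagonal: diag(J_uu, J_vv). Second derivatives: J_uu(-3)=-168, J_uu(-1)=120, J_uu(4)=-420; J_vv(-3)=900, J_vv(-2)=-600, J_vv(2)=600, J_vv(3)=-900.
Saddle points occur where the two diagonal entries have opposite signs: (-3, -3), (-3, 2), (-1, -2), (-1, 3), (4, -3), (4, 2). Count: 6.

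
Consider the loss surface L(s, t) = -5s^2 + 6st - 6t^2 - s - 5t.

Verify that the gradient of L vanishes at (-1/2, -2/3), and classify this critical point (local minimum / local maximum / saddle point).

local maximum

∇L = (-10s + 6t - 1, 6s - 12t - 5); substituting (-1/2, -2/3) gives ∇L = (0, 0), so (-1/2, -2/3) is indeed a critical point.
The Hessian of L is constant: H = [[-10, 6], [6, -12]].
det(H) = (-10)·(-12) − 6² = 84.
det(H) > 0 and tr(H) = -22 < 0, so H is negative definite and the point is a local maximum.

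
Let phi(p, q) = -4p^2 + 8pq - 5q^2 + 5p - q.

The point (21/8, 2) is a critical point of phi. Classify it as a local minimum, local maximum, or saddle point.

The Hessian of phi is constant: H = [[-8, 8], [8, -10]].
det(H) = (-8)·(-10) − 8² = 16.
det(H) > 0 and tr(H) = -18 < 0, so H is negative definite and the point is a local maximum.

local maximum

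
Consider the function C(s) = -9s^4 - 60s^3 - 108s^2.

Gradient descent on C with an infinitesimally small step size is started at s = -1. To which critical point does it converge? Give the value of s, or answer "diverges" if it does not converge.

-2

C'(s) = -36s(s + 2)(s + 3), so C'(-1) = 72.
Gradient descent moves in the -C' direction, i.e. s is decreasing.
The nearest critical point in that direction is s = -2, where C'' = 72 > 0 (a local minimum). The iterate converges there.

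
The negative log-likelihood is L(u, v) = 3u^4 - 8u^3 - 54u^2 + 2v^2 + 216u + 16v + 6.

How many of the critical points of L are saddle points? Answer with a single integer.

L separates as a function of u plus a function of v, so ∇L=0 decouples.
∂L/∂u = 12(u - 3)(u - 2)(u + 3) = 0 at u ∈ {-3, 2, 3}; ∂L/∂v = 4(v + 4) = 0 at v ∈ {-4}.
The Hessian is diagonal: diag(L_uu, L_vv). Second derivatives: L_uu(-3)=360, L_uu(2)=-60, L_uu(3)=72; L_vv(-4)=4.
Saddle points occur where the two diagonal entries have opposite signs: (2, -4). Count: 1.

1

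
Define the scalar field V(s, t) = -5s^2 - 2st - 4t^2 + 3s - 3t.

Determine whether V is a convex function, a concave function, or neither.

V is quadratic, so its Hessian is the constant matrix H = [[-10, -2], [-2, -8]].
det(H) = 76, tr(H) = -18.
det(H) > 0 and tr(H) < 0, so H is negative definite everywhere: concave.

concave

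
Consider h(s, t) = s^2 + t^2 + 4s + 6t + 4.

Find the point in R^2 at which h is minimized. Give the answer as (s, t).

h(s,t) separates as P(s) + Q(t) + 4, so its minimum is min P + min Q + 4.
P'(s) = 2s + 4 vanishes at s ∈ {-2}; Q'(t) = 2(t + 3) vanishes at t ∈ {-3}.
Local minima of P (where P''>0): P(-2)=-4. Local minima of Q: Q(-3)=-9.
So the global minimum of h is P(-2) + Q(-3) + 4 = -4 − 9 + 4 = -9, attained at (-2, -3).

(-2, -3)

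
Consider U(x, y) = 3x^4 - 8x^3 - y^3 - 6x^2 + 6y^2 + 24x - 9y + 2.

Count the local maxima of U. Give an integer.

U separates as a function of x plus a function of y, so ∇U=0 decouples.
∂U/∂x = 12(x - 2)(x - 1)(x + 1) = 0 at x ∈ {-1, 1, 2}; ∂U/∂y = -3(y - 3)(y - 1) = 0 at y ∈ {1, 3}.
The Hessian is diagonal: diag(U_xx, U_yy). Second derivatives: U_xx(-1)=72, U_xx(1)=-24, U_xx(2)=36; U_yy(1)=6, U_yy(3)=-6.
Local maxima occur where both diagonal entries negative: (1, 3). Count: 1.

1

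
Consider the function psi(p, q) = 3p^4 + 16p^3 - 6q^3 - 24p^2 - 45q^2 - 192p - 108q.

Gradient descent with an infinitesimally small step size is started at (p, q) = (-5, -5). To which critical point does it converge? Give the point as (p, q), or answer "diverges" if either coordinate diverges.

(-4, -3)

psi is separable, so gradient descent decouples: p follows -∂psi/∂p, q follows -∂psi/∂q.
∂psi/∂p = 12(p - 2)(p + 2)(p + 4); at p=-5 this is -252, so p increases.
∂psi/∂q = -18(q + 2)(q + 3); at q=-5 this is -108, so q increases.
p converges to its nearest critical value -4 (a local min of the p-part); q converges to -3. The iterate converges to (-4, -3).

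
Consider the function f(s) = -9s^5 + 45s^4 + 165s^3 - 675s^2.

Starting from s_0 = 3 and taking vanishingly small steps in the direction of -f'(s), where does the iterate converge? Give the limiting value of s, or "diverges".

2

f'(s) = -45s(s - 5)(s - 2)(s + 3), so f'(3) = 1620.
Gradient descent moves in the -f' direction, i.e. s is decreasing.
The nearest critical point in that direction is s = 2, where f'' = 1350 > 0 (a local minimum). The iterate converges there.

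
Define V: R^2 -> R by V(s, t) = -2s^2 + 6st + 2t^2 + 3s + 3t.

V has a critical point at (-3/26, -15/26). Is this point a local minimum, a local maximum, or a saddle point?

The Hessian of V is constant: H = [[-4, 6], [6, 4]].
det(H) = (-4)·4 − 6² = -52.
Since det(H) < 0, H is indefinite and the critical point is a saddle point.

saddle point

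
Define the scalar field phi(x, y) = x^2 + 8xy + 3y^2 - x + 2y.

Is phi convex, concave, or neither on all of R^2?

neither

phi is quadratic, so its Hessian is the constant matrix H = [[2, 8], [8, 6]].
det(H) = -52, tr(H) = 8.
det(H) < 0, so H is indefinite: neither convex nor concave.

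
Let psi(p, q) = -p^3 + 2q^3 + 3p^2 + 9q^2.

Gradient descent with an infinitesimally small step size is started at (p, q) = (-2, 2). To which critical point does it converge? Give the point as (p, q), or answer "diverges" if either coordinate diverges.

(0, 0)

psi is separable, so gradient descent decouples: p follows -∂psi/∂p, q follows -∂psi/∂q.
∂psi/∂p = -3p(p - 2); at p=-2 this is -24, so p increases.
∂psi/∂q = 6q(q + 3); at q=2 this is 60, so q decreases.
p converges to its nearest critical value 0 (a local min of the p-part); q converges to 0. The iterate converges to (0, 0).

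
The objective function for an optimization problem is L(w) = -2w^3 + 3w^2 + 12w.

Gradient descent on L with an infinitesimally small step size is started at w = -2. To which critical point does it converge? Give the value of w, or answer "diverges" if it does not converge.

L'(w) = -6(w - 2)(w + 1), so L'(-2) = -24.
Gradient descent moves in the -L' direction, i.e. w is increasing.
The nearest critical point in that direction is w = -1, where L'' = 18 > 0 (a local minimum). The iterate converges there.

-1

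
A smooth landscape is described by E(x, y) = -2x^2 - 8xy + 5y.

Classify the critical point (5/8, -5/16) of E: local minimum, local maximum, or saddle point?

The Hessian of E is constant: H = [[-4, -8], [-8, 0]].
det(H) = (-4)·0 − (-8)² = -64.
Since det(H) < 0, H is indefinite and the critical point is a saddle point.

saddle point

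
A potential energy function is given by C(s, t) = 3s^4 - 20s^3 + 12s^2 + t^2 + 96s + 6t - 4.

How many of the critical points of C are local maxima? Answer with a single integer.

0

C separates as a function of s plus a function of t, so ∇C=0 decouples.
∂C/∂s = 12(s - 4)(s - 2)(s + 1) = 0 at s ∈ {-1, 2, 4}; ∂C/∂t = 2(t + 3) = 0 at t ∈ {-3}.
The Hessian is diagonal: diag(C_ss, C_tt). Second derivatives: C_ss(-1)=180, C_ss(2)=-72, C_ss(4)=120; C_tt(-3)=2.
Local maxima occur where both diagonal entries negative: none. Count: 0.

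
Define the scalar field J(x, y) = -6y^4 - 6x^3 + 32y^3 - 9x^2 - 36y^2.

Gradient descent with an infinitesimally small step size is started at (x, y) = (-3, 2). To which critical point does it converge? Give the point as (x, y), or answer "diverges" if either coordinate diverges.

(-1, 1)

J is separable, so gradient descent decouples: x follows -∂J/∂x, y follows -∂J/∂y.
∂J/∂x = -18x(x + 1); at x=-3 this is -108, so x increases.
∂J/∂y = -24y(y - 3)(y - 1); at y=2 this is 48, so y decreases.
x converges to its nearest critical value -1 (a local min of the x-part); y converges to 1. The iterate converges to (-1, 1).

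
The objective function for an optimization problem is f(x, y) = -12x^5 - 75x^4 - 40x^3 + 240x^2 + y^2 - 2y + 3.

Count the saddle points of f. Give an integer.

2

f separates as a function of x plus a function of y, so ∇f=0 decouples.
∂f/∂x = -60x(x - 1)(x + 2)(x + 4) = 0 at x ∈ {-4, -2, 0, 1}; ∂f/∂y = 2(y - 1) = 0 at y ∈ {1}.
The Hessian is diagonal: diag(f_xx, f_yy). Second derivatives: f_xx(-4)=2400, f_xx(-2)=-720, f_xx(0)=480, f_xx(1)=-900; f_yy(1)=2.
Saddle points occur where the two diagonal entries have opposite signs: (-2, 1), (1, 1). Count: 2.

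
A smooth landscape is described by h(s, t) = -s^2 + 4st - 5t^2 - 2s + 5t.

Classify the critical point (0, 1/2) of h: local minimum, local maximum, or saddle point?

The Hessian of h is constant: H = [[-2, 4], [4, -10]].
det(H) = (-2)·(-10) − 4² = 4.
det(H) > 0 and tr(H) = -12 < 0, so H is negative definite and the point is a local maximum.

local maximum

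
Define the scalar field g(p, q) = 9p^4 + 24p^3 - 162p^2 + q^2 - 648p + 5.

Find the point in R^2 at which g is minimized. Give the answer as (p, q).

g(p,q) separates as A(p) + B(q) + 5, so its minimum is min A + min B + 5.
A'(p) = 36(p - 3)(p + 2)(p + 3) vanishes at p ∈ {-3, -2, 3}; B'(q) = 2q vanishes at q ∈ {0}.
Local minima of A (where A''>0): A(-3)=567, A(3)=-2025. Local minima of B: B(0)=0.
So the global minimum of g is A(3) + B(0) + 5 = -2025 + 0 + 5 = -2020, attained at (3, 0).

(3, 0)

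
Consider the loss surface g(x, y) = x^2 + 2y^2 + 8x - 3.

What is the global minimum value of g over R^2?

g(x,y) separates as P(x) + Q(y) − 3, so its minimum is min P + min Q − 3.
P'(x) = 2x + 8 vanishes at x ∈ {-4}; Q'(y) = 4y vanishes at y ∈ {0}.
Local minima of P (where P''>0): P(-4)=-16. Local minima of Q: Q(0)=0.
So the global minimum of g is P(-4) + Q(0) − 3 = -16 + 0 − 3 = -19, attained at (-4, 0).

-19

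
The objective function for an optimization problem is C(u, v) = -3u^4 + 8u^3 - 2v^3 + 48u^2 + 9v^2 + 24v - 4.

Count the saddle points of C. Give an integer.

C separates as a function of u plus a function of v, so ∇C=0 decouples.
∂C/∂u = -12u(u - 4)(u + 2) = 0 at u ∈ {-2, 0, 4}; ∂C/∂v = -6(v - 4)(v + 1) = 0 at v ∈ {-1, 4}.
The Hessian is diagonal: diag(C_uu, C_vv). Second derivatives: C_uu(-2)=-144, C_uu(0)=96, C_uu(4)=-288; C_vv(-1)=30, C_vv(4)=-30.
Saddle points occur where the two diagonal entries have opposite signs: (-2, -1), (0, 4), (4, -1). Count: 3.

3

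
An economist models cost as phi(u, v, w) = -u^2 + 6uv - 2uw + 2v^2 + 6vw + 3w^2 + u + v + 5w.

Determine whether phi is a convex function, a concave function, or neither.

neither

phi is quadratic, so its Hessian is the constant matrix H = [[-2, 6, -2], [6, 4, 6], [-2, 6, 6]].
Leading principal minors: -2, -44, -352.
Neither pattern holds ⇒ H is indefinite ⇒ neither convex nor concave.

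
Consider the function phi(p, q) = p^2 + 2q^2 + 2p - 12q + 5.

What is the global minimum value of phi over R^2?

-14

phi(p,q) separates as A(p) + B(q) + 5, so its minimum is min A + min B + 5.
A'(p) = 2p + 2 vanishes at p ∈ {-1}; B'(q) = 4q - 12 vanishes at q ∈ {3}.
Local minima of A (where A''>0): A(-1)=-1. Local minima of B: B(3)=-18.
So the global minimum of phi is A(-1) + B(3) + 5 = -1 − 18 + 5 = -14, attained at (-1, 3).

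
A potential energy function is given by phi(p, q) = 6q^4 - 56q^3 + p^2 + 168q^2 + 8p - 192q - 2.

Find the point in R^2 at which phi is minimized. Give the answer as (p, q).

phi(p,q) separates as A(p) + B(q) − 2, so its minimum is min A + min B − 2.
A'(p) = 2p + 8 vanishes at p ∈ {-4}; B'(q) = 24(q - 4)(q - 2)(q - 1) vanishes at q ∈ {1, 2, 4}.
Local minima of A (where A''>0): A(-4)=-16. Local minima of B: B(1)=-74, B(4)=-128.
So the global minimum of phi is A(-4) + B(4) − 2 = -16 − 128 − 2 = -146, attained at (-4, 4).

(-4, 4)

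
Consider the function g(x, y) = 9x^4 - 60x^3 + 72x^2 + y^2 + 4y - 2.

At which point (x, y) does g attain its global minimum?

g(x,y) separates as P(x) + Q(y) − 2, so its minimum is min P + min Q − 2.
P'(x) = 36x(x - 4)(x - 1) vanishes at x ∈ {0, 1, 4}; Q'(y) = 2y + 4 vanishes at y ∈ {-2}.
Local minima of P (where P''>0): P(0)=0, P(4)=-384. Local minima of Q: Q(-2)=-4.
So the global minimum of g is P(4) + Q(-2) − 2 = -384 − 4 − 2 = -390, attained at (4, -2).

(4, -2)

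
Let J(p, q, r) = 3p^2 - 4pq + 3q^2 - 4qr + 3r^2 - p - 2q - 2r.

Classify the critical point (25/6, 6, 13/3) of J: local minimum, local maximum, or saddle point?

local minimum

The Hessian is constant: H = [[6, -4, 0], [-4, 6, -4], [0, -4, 6]].
Leading principal minors: Δ₁ = 6, Δ₂ = 20, Δ₃ = 24.
All leading minors are positive, so H is positive definite: a local minimum.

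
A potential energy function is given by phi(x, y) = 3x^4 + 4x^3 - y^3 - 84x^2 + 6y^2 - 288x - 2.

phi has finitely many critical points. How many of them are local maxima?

1

phi separates as a function of x plus a function of y, so ∇phi=0 decouples.
∂phi/∂x = 12(x - 4)(x + 2)(x + 3) = 0 at x ∈ {-3, -2, 4}; ∂phi/∂y = -3y(y - 4) = 0 at y ∈ {0, 4}.
The Hessian is diagonal: diag(phi_xx, phi_yy). Second derivatives: phi_xx(-3)=84, phi_xx(-2)=-72, phi_xx(4)=504; phi_yy(0)=12, phi_yy(4)=-12.
Local maxima occur where both diagonal entries negative: (-2, 4). Count: 1.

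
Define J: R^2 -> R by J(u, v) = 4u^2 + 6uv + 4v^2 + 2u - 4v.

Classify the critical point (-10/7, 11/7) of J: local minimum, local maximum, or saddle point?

The Hessian of J is constant: H = [[8, 6], [6, 8]].
det(H) = 8·8 − 6² = 28.
det(H) > 0 and tr(H) = 16 > 0, so H is positive definite and the point is a local minimum.

local minimum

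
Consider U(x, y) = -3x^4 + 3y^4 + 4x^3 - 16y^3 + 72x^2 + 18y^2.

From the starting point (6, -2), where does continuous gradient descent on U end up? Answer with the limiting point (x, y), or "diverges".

U is separable, so gradient descent decouples: x follows -∂U/∂x, y follows -∂U/∂y.
∂U/∂x = -12x(x - 4)(x + 3); at x=6 this is -1296, so x increases.
∂U/∂y = 12y(y - 3)(y - 1); at y=-2 this is -360, so y increases.
The x-coordinate has no critical point in that direction and runs off to infinity.

diverges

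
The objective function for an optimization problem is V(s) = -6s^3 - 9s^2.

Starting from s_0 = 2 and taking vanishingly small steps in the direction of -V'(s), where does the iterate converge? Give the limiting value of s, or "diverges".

V'(s) = -18s(s + 1), so V'(2) = -108.
Gradient descent moves in the -V' direction, i.e. s is increasing.
There is no critical point above s=2, and V' keeps the same sign, so the iterate runs off to +∞.

diverges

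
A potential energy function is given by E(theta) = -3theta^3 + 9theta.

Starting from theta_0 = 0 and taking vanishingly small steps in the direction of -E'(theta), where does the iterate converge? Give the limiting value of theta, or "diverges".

-1

E'(theta) = -9(theta - 1)(theta + 1), so E'(0) = 9.
Gradient descent moves in the -E' direction, i.e. theta is decreasing.
The nearest critical point in that direction is theta = -1, where E'' = 18 > 0 (a local minimum). The iterate converges there.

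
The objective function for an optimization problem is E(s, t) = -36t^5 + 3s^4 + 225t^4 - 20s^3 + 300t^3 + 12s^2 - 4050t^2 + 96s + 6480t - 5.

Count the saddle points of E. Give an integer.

6

E separates as a function of s plus a function of t, so ∇E=0 decouples.
∂E/∂s = 12(s - 4)(s - 2)(s + 1) = 0 at s ∈ {-1, 2, 4}; ∂E/∂t = -180(t - 4)(t - 3)(t - 1)(t + 3) = 0 at t ∈ {-3, 1, 3, 4}.
The Hessian is diagonal: diag(E_ss, E_tt). Second derivatives: E_ss(-1)=180, E_ss(2)=-72, E_ss(4)=120; E_tt(-3)=30240, E_tt(1)=-4320, E_tt(3)=2160, E_tt(4)=-3780.
Saddle points occur where the two diagonal entries have opposite signs: (-1, 1), (-1, 4), (2, -3), (2, 3), (4, 1), (4, 4). Count: 6.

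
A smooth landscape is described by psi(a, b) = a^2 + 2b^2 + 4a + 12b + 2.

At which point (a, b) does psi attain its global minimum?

(-2, -3)

psi(a,b) separates as P(a) + Q(b) + 2, so its minimum is min P + min Q + 2.
P'(a) = 2a + 4 vanishes at a ∈ {-2}; Q'(b) = 4b + 12 vanishes at b ∈ {-3}.
Local minima of P (where P''>0): P(-2)=-4. Local minima of Q: Q(-3)=-18.
So the global minimum of psi is P(-2) + Q(-3) + 2 = -4 − 18 + 2 = -20, attained at (-2, -3).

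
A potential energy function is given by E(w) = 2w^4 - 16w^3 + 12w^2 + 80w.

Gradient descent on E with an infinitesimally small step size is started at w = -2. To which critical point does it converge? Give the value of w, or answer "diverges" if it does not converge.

E'(w) = 8(w - 5)(w - 2)(w + 1), so E'(-2) = -224.
Gradient descent moves in the -E' direction, i.e. w is increasing.
The nearest critical point in that direction is w = -1, where E'' = 144 > 0 (a local minimum). The iterate converges there.

-1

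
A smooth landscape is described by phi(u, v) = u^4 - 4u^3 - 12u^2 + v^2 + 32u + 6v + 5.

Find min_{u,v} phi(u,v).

-68

phi(u,v) separates as P(u) + Q(v) + 5, so its minimum is min P + min Q + 5.
P'(u) = 4(u - 4)(u - 1)(u + 2) vanishes at u ∈ {-2, 1, 4}; Q'(v) = 2v + 6 vanishes at v ∈ {-3}.
Local minima of P (where P''>0): P(-2)=-64, P(4)=-64. Local minima of Q: Q(-3)=-9.
So the global minimum of phi is P(-2) + Q(-3) + 5 = -64 − 9 + 5 = -68, attained at (-2, -3).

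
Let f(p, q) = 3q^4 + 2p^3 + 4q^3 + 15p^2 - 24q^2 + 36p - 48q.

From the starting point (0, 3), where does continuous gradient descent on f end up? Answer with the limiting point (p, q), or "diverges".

(-2, 2)

f is separable, so gradient descent decouples: p follows -∂f/∂p, q follows -∂f/∂q.
∂f/∂p = 6(p + 2)(p + 3); at p=0 this is 36, so p decreases.
∂f/∂q = 12(q - 2)(q + 1)(q + 2); at q=3 this is 240, so q decreases.
p converges to its nearest critical value -2 (a local min of the p-part); q converges to 2. The iterate converges to (-2, 2).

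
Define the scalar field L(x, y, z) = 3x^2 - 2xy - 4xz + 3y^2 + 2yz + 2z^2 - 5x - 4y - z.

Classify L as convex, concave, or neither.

L is quadratic, so its Hessian is the constant matrix H = [[6, -2, -4], [-2, 6, 2], [-4, 2, 4]].
Leading principal minors: 6, 32, 40.
All positive ⇒ H ≻ 0 ⇒ convex.

convex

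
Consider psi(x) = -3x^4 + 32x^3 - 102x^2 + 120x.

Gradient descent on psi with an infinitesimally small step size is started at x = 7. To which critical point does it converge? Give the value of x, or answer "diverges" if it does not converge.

psi'(x) = -12(x - 5)(x - 2)(x - 1), so psi'(7) = -720.
Gradient descent moves in the -psi' direction, i.e. x is increasing.
There is no critical point above x=7, and psi' keeps the same sign, so the iterate runs off to +∞.

diverges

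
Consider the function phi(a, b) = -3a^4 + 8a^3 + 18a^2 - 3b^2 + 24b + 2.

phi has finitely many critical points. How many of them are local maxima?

phi separates as a function of a plus a function of b, so ∇phi=0 decouples.
∂phi/∂a = -12a(a - 3)(a + 1) = 0 at a ∈ {-1, 0, 3}; ∂phi/∂b = -6(b - 4) = 0 at b ∈ {4}.
The Hessian is diagonal: diag(phi_aa, phi_bb). Second derivatives: phi_aa(-1)=-48, phi_aa(0)=36, phi_aa(3)=-144; phi_bb(4)=-6.
Local maxima occur where both diagonal entries negative: (-1, 4), (3, 4). Count: 2.

2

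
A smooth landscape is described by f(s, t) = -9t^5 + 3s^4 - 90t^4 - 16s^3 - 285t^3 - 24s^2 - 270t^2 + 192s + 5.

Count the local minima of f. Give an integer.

4

f separates as a function of s plus a function of t, so ∇f=0 decouples.
∂f/∂s = 12(s - 4)(s - 2)(s + 2) = 0 at s ∈ {-2, 2, 4}; ∂f/∂t = -45t(t + 1)(t + 3)(t + 4) = 0 at t ∈ {-4, -3, -1, 0}.
The Hessian is diagonal: diag(f_ss, f_tt). Second derivatives: f_ss(-2)=288, f_ss(2)=-96, f_ss(4)=144; f_tt(-4)=540, f_tt(-3)=-270, f_tt(-1)=270, f_tt(0)=-540.
Local minima occur where both diagonal entries positive: (-2, -4), (-2, -1), (4, -4), (4, -1). Count: 4.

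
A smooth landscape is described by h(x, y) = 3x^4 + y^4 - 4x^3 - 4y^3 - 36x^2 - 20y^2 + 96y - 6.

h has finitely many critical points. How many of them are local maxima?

1

h separates as a function of x plus a function of y, so ∇h=0 decouples.
∂h/∂x = 12x(x - 3)(x + 2) = 0 at x ∈ {-2, 0, 3}; ∂h/∂y = 4(y - 4)(y - 2)(y + 3) = 0 at y ∈ {-3, 2, 4}.
The Hessian is diagonal: diag(h_xx, h_yy). Second derivatives: h_xx(-2)=120, h_xx(0)=-72, h_xx(3)=180; h_yy(-3)=140, h_yy(2)=-40, h_yy(4)=56.
Local maxima occur where both diagonal entries negative: (0, 2). Count: 1.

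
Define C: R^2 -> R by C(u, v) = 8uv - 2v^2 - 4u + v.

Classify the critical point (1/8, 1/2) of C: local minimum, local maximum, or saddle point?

saddle point

The Hessian of C is constant: H = [[0, 8], [8, -4]].
det(H) = 0·(-4) − 8² = -64.
Since det(H) < 0, H is indefinite and the critical point is a saddle point.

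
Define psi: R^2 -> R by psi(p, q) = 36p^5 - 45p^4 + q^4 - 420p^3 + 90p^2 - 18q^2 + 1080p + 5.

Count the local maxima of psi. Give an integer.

psi separates as a function of p plus a function of q, so ∇psi=0 decouples.
∂psi/∂p = 180(p - 3)(p - 1)(p + 1)(p + 2) = 0 at p ∈ {-2, -1, 1, 3}; ∂psi/∂q = 4q(q - 3)(q + 3) = 0 at q ∈ {-3, 0, 3}.
The Hessian is diagonal: diag(psi_pp, psi_qq). Second derivatives: psi_pp(-2)=-2700, psi_pp(-1)=1440, psi_pp(1)=-2160, psi_pp(3)=7200; psi_qq(-3)=72, psi_qq(0)=-36, psi_qq(3)=72.
Local maxima occur where both diagonal entries negative: (-2, 0), (1, 0). Count: 2.

2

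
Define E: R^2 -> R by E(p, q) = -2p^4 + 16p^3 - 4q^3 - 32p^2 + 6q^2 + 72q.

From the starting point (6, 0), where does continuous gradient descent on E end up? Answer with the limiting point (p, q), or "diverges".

diverges

E is separable, so gradient descent decouples: p follows -∂E/∂p, q follows -∂E/∂q.
∂E/∂p = -8p(p - 4)(p - 2); at p=6 this is -384, so p increases.
∂E/∂q = -12(q - 3)(q + 2); at q=0 this is 72, so q decreases.
The p-coordinate has no critical point in that direction and runs off to infinity.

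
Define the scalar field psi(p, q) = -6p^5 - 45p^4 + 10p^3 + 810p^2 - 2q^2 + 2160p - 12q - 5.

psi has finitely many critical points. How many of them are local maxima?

psi separates as a function of p plus a function of q, so ∇psi=0 decouples.
∂psi/∂p = -30(p - 3)(p + 2)(p + 3)(p + 4) = 0 at p ∈ {-4, -3, -2, 3}; ∂psi/∂q = -4(q + 3) = 0 at q ∈ {-3}.
The Hessian is diagonal: diag(psi_pp, psi_qq). Second derivatives: psi_pp(-4)=420, psi_pp(-3)=-180, psi_pp(-2)=300, psi_pp(3)=-6300; psi_qq(-3)=-4.
Local maxima occur where both diagonal entries negative: (-3, -3), (3, -3). Count: 2.

2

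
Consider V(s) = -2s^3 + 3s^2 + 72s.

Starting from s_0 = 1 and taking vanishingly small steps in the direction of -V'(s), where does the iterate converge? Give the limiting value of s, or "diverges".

-3

V'(s) = -6(s - 4)(s + 3), so V'(1) = 72.
Gradient descent moves in the -V' direction, i.e. s is decreasing.
The nearest critical point in that direction is s = -3, where V'' = 42 > 0 (a local minimum). The iterate converges there.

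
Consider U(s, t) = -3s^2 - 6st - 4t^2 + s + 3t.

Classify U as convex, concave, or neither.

U is quadratic, so its Hessian is the constant matrix H = [[-6, -6], [-6, -8]].
det(H) = 12, tr(H) = -14.
det(H) > 0 and tr(H) < 0, so H is negative definite everywhere: concave.

concave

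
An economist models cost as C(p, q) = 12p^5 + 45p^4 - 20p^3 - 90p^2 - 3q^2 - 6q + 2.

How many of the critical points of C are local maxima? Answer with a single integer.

2

C separates as a function of p plus a function of q, so ∇C=0 decouples.
∂C/∂p = 60p(p - 1)(p + 1)(p + 3) = 0 at p ∈ {-3, -1, 0, 1}; ∂C/∂q = -6(q + 1) = 0 at q ∈ {-1}.
The Hessian is diagonal: diag(C_pp, C_qq). Second derivatives: C_pp(-3)=-1440, C_pp(-1)=240, C_pp(0)=-180, C_pp(1)=480; C_qq(-1)=-6.
Local maxima occur where both diagonal entries negative: (-3, -1), (0, -1). Count: 2.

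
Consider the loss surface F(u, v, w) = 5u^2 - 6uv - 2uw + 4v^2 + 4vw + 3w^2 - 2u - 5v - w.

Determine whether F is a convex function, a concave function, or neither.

convex

F is quadratic, so its Hessian is the constant matrix H = [[10, -6, -2], [-6, 8, 4], [-2, 4, 6]].
Leading principal minors: 10, 44, 168.
All positive ⇒ H ≻ 0 ⇒ convex.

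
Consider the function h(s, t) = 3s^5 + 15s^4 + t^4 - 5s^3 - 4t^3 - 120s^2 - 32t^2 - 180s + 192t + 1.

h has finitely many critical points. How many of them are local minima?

h separates as a function of s plus a function of t, so ∇h=0 decouples.
∂h/∂s = 15(s - 2)(s + 1)(s + 2)(s + 3) = 0 at s ∈ {-3, -2, -1, 2}; ∂h/∂t = 4(t - 4)(t - 3)(t + 4) = 0 at t ∈ {-4, 3, 4}.
The Hessian is diagonal: diag(h_ss, h_tt). Second derivatives: h_ss(-3)=-150, h_ss(-2)=60, h_ss(-1)=-90, h_ss(2)=900; h_tt(-4)=224, h_tt(3)=-28, h_tt(4)=32.
Local minima occur where both diagonal entries positive: (-2, -4), (-2, 4), (2, -4), (2, 4). Count: 4.

4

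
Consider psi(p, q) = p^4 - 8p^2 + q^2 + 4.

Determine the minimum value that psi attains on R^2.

psi(p,q) separates as A(p) + B(q) + 4, so its minimum is min A + min B + 4.
A'(p) = 4p(p - 2)(p + 2) vanishes at p ∈ {-2, 0, 2}; B'(q) = 2q vanishes at q ∈ {0}.
Local minima of A (where A''>0): A(-2)=-16, A(2)=-16. Local minima of B: B(0)=0.
So the global minimum of psi is A(-2) + B(0) + 4 = -16 + 0 + 4 = -12, attained at (-2, 0).

-12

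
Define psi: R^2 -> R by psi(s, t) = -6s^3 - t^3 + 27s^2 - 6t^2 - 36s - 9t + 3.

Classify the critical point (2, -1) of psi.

The mixed partial ∂²psi/∂s∂t is 0, so the Hessian at any point is diag(psi_ss, psi_tt) = diag(18(-2s + 3), -6(t + 2)).
At (2, -1): H = diag(-18, -6).
Both eigenvalues are negative, so H is negative definite: a local maximum.

local maximum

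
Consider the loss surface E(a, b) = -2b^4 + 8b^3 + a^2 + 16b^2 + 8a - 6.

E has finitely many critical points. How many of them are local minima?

1

E separates as a function of a plus a function of b, so ∇E=0 decouples.
∂E/∂a = 2(a + 4) = 0 at a ∈ {-4}; ∂E/∂b = -8b(b - 4)(b + 1) = 0 at b ∈ {-1, 0, 4}.
The Hessian is diagonal: diag(E_aa, E_bb). Second derivatives: E_aa(-4)=2; E_bb(-1)=-40, E_bb(0)=32, E_bb(4)=-160.
Local minima occur where both diagonal entries positive: (-4, 0). Count: 1.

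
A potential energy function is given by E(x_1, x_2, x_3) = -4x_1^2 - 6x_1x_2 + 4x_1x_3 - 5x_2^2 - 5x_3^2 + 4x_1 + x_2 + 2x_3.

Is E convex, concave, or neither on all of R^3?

E is quadratic, so its Hessian is the constant matrix H = [[-8, -6, 4], [-6, -10, 0], [4, 0, -10]].
Leading principal minors: -8, 44, -280.
Signs alternate −, +, − ⇒ H ≺ 0 ⇒ concave.

concave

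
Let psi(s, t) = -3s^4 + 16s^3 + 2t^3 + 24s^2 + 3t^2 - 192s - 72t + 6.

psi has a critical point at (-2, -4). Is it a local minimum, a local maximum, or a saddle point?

local maximum

The mixed partial ∂²psi/∂s∂t is 0, so the Hessian at any point is diag(psi_ss, psi_tt) = diag(12(-3s^2 + 8s + 4), 6(2t + 1)).
At (-2, -4): H = diag(-288, -42).
Both eigenvalues are negative, so H is negative definite: a local maximum.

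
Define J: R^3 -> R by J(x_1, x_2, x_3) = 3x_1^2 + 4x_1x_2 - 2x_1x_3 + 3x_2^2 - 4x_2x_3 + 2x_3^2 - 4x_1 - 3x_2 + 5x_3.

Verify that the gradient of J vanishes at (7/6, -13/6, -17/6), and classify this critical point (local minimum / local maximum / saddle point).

∇J = (6x_1 + 4x_2 - 2x_3 - 4, 4x_1 + 6x_2 - 4x_3 - 3, -2x_1 - 4x_2 + 4x_3 + 5); substituting (7/6, -13/6, -17/6) gives ∇J = (0, 0, 0), so (7/6, -13/6, -17/6) is indeed a critical point.
The Hessian is constant: H = [[6, 4, -2], [4, 6, -4], [-2, -4, 4]].
Leading principal minors: Δ₁ = 6, Δ₂ = 20, Δ₃ = 24.
All leading minors are positive, so H is positive definite: a local minimum.

local minimum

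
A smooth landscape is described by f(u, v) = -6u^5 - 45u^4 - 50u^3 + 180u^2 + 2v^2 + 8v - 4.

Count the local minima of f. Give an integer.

f separates as a function of u plus a function of v, so ∇f=0 decouples.
∂f/∂u = -30u(u - 1)(u + 3)(u + 4) = 0 at u ∈ {-4, -3, 0, 1}; ∂f/∂v = 4(v + 2) = 0 at v ∈ {-2}.
The Hessian is diagonal: diag(f_uu, f_vv). Second derivatives: f_uu(-4)=600, f_uu(-3)=-360, f_uu(0)=360, f_uu(1)=-600; f_vv(-2)=4.
Local minima occur where both diagonal entries positive: (-4, -2), (0, -2). Count: 2.

2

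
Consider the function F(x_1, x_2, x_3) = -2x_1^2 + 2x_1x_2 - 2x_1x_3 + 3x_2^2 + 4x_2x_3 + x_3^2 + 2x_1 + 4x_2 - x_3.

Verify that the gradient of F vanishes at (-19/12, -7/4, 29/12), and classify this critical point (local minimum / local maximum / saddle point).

∇F = (-4x_1 + 2x_2 - 2x_3 + 2, 2x_1 + 6x_2 + 4x_3 + 4, -2x_1 + 4x_2 + 2x_3 - 1); substituting (-19/12, -7/4, 29/12) gives ∇F = (0, 0, 0), so (-19/12, -7/4, 29/12) is indeed a critical point.
The Hessian is constant: H = [[-4, 2, -2], [2, 6, 4], [-2, 4, 2]].
Leading principal minors: Δ₁ = -4, Δ₂ = -28, Δ₃ = -48.
The minors fit neither the all-positive nor the alternating-sign pattern, so H is indefinite: a saddle point.

saddle point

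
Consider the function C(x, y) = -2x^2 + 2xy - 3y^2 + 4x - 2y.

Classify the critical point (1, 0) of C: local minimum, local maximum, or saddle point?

The Hessian of C is constant: H = [[-4, 2], [2, -6]].
det(H) = (-4)·(-6) − 2² = 20.
det(H) > 0 and tr(H) = -10 < 0, so H is negative definite and the point is a local maximum.

local maximum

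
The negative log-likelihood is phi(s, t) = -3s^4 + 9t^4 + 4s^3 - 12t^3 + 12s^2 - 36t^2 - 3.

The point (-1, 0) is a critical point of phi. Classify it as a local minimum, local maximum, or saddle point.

local maximum

The mixed partial ∂²phi/∂s∂t is 0, so the Hessian at any point is diag(phi_ss, phi_tt) = diag(12(-3s^2 + 2s + 2), 36(3t^2 - 2t - 2)).
At (-1, 0): H = diag(-36, -72).
Both eigenvalues are negative, so H is negative definite: a local maximum.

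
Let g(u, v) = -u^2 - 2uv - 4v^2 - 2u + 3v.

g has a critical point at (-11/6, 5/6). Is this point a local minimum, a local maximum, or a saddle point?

The Hessian of g is constant: H = [[-2, -2], [-2, -8]].
det(H) = (-2)·(-8) − (-2)² = 12.
det(H) > 0 and tr(H) = -10 < 0, so H is negative definite and the point is a local maximum.

local maximum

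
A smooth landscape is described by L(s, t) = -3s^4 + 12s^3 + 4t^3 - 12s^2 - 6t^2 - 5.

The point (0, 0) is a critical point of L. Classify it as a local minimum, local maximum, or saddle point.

The mixed partial ∂²L/∂s∂t is 0, so the Hessian at any point is diag(L_ss, L_tt) = diag(12(-3s^2 + 6s - 2), 12(2t - 1)).
At (0, 0): H = diag(-24, -12).
Both eigenvalues are negative, so H is negative definite: a local maximum.

local maximum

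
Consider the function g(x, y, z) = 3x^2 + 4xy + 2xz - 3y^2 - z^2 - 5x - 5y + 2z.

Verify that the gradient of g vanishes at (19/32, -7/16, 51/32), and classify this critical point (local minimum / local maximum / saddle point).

saddle point

∇g = (6x + 4y + 2z - 5, 4x - 6y - 5, 2x - 2z + 2); substituting (19/32, -7/16, 51/32) gives ∇g = (0, 0, 0), so (19/32, -7/16, 51/32) is indeed a critical point.
The Hessian is constant: H = [[6, 4, 2], [4, -6, 0], [2, 0, -2]].
Leading principal minors: Δ₁ = 6, Δ₂ = -52, Δ₃ = 128.
The minors fit neither the all-positive nor the alternating-sign pattern, so H is indefinite: a saddle point.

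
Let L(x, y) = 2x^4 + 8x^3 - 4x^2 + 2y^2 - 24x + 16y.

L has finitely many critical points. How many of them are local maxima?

L separates as a function of x plus a function of y, so ∇L=0 decouples.
∂L/∂x = 8(x - 1)(x + 1)(x + 3) = 0 at x ∈ {-3, -1, 1}; ∂L/∂y = 4(y + 4) = 0 at y ∈ {-4}.
The Hessian is diagonal: diag(L_xx, L_yy). Second derivatives: L_xx(-3)=64, L_xx(-1)=-32, L_xx(1)=64; L_yy(-4)=4.
Local maxima occur where both diagonal entries negative: none. Count: 0.

0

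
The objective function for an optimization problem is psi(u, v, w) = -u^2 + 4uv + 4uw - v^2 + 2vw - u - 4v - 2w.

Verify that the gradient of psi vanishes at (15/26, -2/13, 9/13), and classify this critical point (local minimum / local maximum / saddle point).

∇psi = (-2u + 4v + 4w - 1, 4u - 2v + 2w - 4, 4u + 2v - 2); substituting (15/26, -2/13, 9/13) gives ∇psi = (0, 0, 0), so (15/26, -2/13, 9/13) is indeed a critical point.
The Hessian is constant: H = [[-2, 4, 4], [4, -2, 2], [4, 2, 0]].
Leading principal minors: Δ₁ = -2, Δ₂ = -12, Δ₃ = 104.
The minors fit neither the all-positive nor the alternating-sign pattern, so H is indefinite: a saddle point.

saddle point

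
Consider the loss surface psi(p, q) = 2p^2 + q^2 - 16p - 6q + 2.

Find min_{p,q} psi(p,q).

-39

psi(p,q) separates as A(p) + B(q) + 2, so its minimum is min A + min B + 2.
A'(p) = 4p - 16 vanishes at p ∈ {4}; B'(q) = 2q - 6 vanishes at q ∈ {3}.
Local minima of A (where A''>0): A(4)=-32. Local minima of B: B(3)=-9.
So the global minimum of psi is A(4) + B(3) + 2 = -32 − 9 + 2 = -39, attained at (4, 3).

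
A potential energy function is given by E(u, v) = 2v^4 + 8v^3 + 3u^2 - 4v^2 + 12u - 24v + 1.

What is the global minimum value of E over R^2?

-29

E(u,v) separates as P(u) + Q(v) + 1, so its minimum is min P + min Q + 1.
P'(u) = 6u + 12 vanishes at u ∈ {-2}; Q'(v) = 8(v - 1)(v + 1)(v + 3) vanishes at v ∈ {-3, -1, 1}.
Local minima of P (where P''>0): P(-2)=-12. Local minima of Q: Q(-3)=-18, Q(1)=-18.
So the global minimum of E is P(-2) + Q(-3) + 1 = -12 − 18 + 1 = -29, attained at (-2, -3).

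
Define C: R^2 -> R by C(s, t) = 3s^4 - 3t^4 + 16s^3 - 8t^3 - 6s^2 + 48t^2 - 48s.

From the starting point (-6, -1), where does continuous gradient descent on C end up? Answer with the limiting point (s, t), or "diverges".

(-4, 0)

C is separable, so gradient descent decouples: s follows -∂C/∂s, t follows -∂C/∂t.
∂C/∂s = 12(s - 1)(s + 1)(s + 4); at s=-6 this is -840, so s increases.
∂C/∂t = -12t(t - 2)(t + 4); at t=-1 this is -108, so t increases.
s converges to its nearest critical value -4 (a local min of the s-part); t converges to 0. The iterate converges to (-4, 0).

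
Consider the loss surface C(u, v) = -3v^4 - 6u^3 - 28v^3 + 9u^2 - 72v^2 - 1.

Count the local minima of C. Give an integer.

1

C separates as a function of u plus a function of v, so ∇C=0 decouples.
∂C/∂u = -18u(u - 1) = 0 at u ∈ {0, 1}; ∂C/∂v = -12v(v + 3)(v + 4) = 0 at v ∈ {-4, -3, 0}.
The Hessian is diagonal: diag(C_uu, C_vv). Second derivatives: C_uu(0)=18, C_uu(1)=-18; C_vv(-4)=-48, C_vv(-3)=36, C_vv(0)=-144.
Local minima occur where both diagonal entries positive: (0, -3). Count: 1.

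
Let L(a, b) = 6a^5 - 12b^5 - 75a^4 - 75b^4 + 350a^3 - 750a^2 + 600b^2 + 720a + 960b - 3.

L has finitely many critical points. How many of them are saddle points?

8

L separates as a function of a plus a function of b, so ∇L=0 decouples.
∂L/∂a = 30(a - 4)(a - 3)(a - 2)(a - 1) = 0 at a ∈ {1, 2, 3, 4}; ∂L/∂b = -60(b - 2)(b + 1)(b + 2)(b + 4) = 0 at b ∈ {-4, -2, -1, 2}.
The Hessian is diagonal: diag(L_aa, L_bb). Second derivatives: L_aa(1)=-180, L_aa(2)=60, L_aa(3)=-60, L_aa(4)=180; L_bb(-4)=2160, L_bb(-2)=-480, L_bb(-1)=540, L_bb(2)=-4320.
Saddle points occur where the two diagonal entries have opposite signs: (1, -4), (1, -1), (2, -2), (2, 2), (3, -4), (3, -1), (4, -2), (4, 2). Count: 8.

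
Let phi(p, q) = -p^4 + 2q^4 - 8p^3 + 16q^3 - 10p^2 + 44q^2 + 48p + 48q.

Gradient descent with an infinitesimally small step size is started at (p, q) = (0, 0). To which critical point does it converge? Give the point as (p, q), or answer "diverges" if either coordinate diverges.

(-3, -1)

phi is separable, so gradient descent decouples: p follows -∂phi/∂p, q follows -∂phi/∂q.
∂phi/∂p = -4(p - 1)(p + 3)(p + 4); at p=0 this is 48, so p decreases.
∂phi/∂q = 8(q + 1)(q + 2)(q + 3); at q=0 this is 48, so q decreases.
p converges to its nearest critical value -3 (a local min of the p-part); q converges to -1. The iterate converges to (-3, -1).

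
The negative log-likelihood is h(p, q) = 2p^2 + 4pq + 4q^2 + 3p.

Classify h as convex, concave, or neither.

h is quadratic, so its Hessian is the constant matrix H = [[4, 4], [4, 8]].
det(H) = 16, tr(H) = 12.
det(H) > 0 and tr(H) > 0, so H is positive definite everywhere: convex.

convex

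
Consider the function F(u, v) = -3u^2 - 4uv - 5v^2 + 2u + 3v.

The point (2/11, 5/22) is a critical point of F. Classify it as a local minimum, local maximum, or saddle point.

local maximum

The Hessian of F is constant: H = [[-6, -4], [-4, -10]].
det(H) = (-6)·(-10) − (-4)² = 44.
det(H) > 0 and tr(H) = -16 < 0, so H is negative definite and the point is a local maximum.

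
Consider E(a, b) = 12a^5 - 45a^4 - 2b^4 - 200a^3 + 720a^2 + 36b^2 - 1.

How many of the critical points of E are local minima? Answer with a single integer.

E separates as a function of a plus a function of b, so ∇E=0 decouples.
∂E/∂a = 60a(a - 4)(a - 2)(a + 3) = 0 at a ∈ {-3, 0, 2, 4}; ∂E/∂b = -8b(b - 3)(b + 3) = 0 at b ∈ {-3, 0, 3}.
The Hessian is diagonal: diag(E_aa, E_bb). Second derivatives: E_aa(-3)=-6300, E_aa(0)=1440, E_aa(2)=-1200, E_aa(4)=3360; E_bb(-3)=-144, E_bb(0)=72, E_bb(3)=-144.
Local minima occur where both diagonal entries positive: (0, 0), (4, 0). Count: 2.

2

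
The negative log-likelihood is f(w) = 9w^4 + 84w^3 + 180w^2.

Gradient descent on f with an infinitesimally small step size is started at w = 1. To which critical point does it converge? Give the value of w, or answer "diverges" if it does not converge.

f'(w) = 36w(w + 2)(w + 5), so f'(1) = 648.
Gradient descent moves in the -f' direction, i.e. w is decreasing.
The nearest critical point in that direction is w = 0, where f'' = 360 > 0 (a local minimum). The iterate converges there.

0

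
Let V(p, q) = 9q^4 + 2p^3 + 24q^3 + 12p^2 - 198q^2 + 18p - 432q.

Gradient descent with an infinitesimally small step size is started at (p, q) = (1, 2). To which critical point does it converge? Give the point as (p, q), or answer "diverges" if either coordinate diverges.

V is separable, so gradient descent decouples: p follows -∂V/∂p, q follows -∂V/∂q.
∂V/∂p = 6(p + 1)(p + 3); at p=1 this is 48, so p decreases.
∂V/∂q = 36(q - 3)(q + 1)(q + 4); at q=2 this is -648, so q increases.
p converges to its nearest critical value -1 (a local min of the p-part); q converges to 3. The iterate converges to (-1, 3).

(-1, 3)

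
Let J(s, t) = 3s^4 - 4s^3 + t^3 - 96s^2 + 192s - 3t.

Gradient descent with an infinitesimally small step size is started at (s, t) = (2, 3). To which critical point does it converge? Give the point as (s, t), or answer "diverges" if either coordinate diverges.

(4, 1)

J is separable, so gradient descent decouples: s follows -∂J/∂s, t follows -∂J/∂t.
∂J/∂s = 12(s - 4)(s - 1)(s + 4); at s=2 this is -144, so s increases.
∂J/∂t = 3(t - 1)(t + 1); at t=3 this is 24, so t decreases.
s converges to its nearest critical value 4 (a local min of the s-part); t converges to 1. The iterate converges to (4, 1).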